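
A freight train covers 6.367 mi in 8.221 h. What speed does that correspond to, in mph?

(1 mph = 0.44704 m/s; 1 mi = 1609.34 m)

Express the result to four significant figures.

0.7745 mph

6.367 mi × 1609.34 = 10246.7 m
8.221 h × 3600 = 29595.6 s
v = d / t = 10246.7 m / 29595.6 s = 0.346224 m/s
0.346224 m/s ÷ (0.44704 m/s/mph) = 0.774481 mph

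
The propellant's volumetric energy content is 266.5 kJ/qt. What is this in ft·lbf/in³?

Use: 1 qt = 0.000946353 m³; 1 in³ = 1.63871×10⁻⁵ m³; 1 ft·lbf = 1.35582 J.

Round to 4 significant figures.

3404 ft·lbf/in³

266.5 kJ/qt × 1000 J/kJ ÷ 0.000946353 m³/qt = 2.81607×10⁸ J/m³
2.81607×10⁸ J/m³ ÷ 1.35582 J/ft·lbf × 1.63871×10⁻⁵ m³/in³ = 3403.64 ft·lbf/in³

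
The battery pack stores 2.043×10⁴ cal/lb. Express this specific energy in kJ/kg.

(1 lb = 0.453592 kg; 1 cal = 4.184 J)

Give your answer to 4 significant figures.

2.043×10⁴ cal/lb × 4.184 J/cal ÷ 0.453592 kg/lb = 188449 J/kg
188449 J/kg ÷ 1000 J/kJ = 188.449 kJ/kg

188.4 kJ/kg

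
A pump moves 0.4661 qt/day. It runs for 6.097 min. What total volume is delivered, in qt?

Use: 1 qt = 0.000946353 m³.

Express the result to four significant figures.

0.001973 qt

0.4661 qt/day → 5.10527×10⁻⁹ m³/s
6.097 min → 365.82 s
V = Q × t = 5.10527×10⁻⁹ × 365.82 = 1.86761×10⁻⁶ m³
In qt: 1.86761×10⁻⁶ / 0.000946353 = 0.00197348 qt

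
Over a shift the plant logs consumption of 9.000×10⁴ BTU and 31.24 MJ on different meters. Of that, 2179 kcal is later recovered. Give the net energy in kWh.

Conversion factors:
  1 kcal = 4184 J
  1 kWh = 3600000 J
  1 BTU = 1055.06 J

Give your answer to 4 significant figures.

32.52 kWh

9.000×10⁴ BTU × 1055.06 = 9.49554×10⁷ J
31.24 MJ × 1000000 = 3.124×10⁷ J
2179 kcal × 4184 = 9.11694×10⁶ J
Result: 9.49554×10⁷ + 3.124×10⁷ − 9.11694×10⁶ = 1.17078×10⁸ J
In kWh: 1.17078×10⁸ / 3600000 = 32.5217 kWh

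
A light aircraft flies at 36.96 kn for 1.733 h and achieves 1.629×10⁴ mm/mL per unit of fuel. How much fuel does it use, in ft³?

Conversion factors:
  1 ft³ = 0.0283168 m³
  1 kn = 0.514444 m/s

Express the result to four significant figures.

36.96 kn → 19.0139 m/s
1.733 h → 6238.8 s
d = v × t = 19.0139 × 6238.8 = 118624 m
1.629×10⁴ mm/mL → 1.629×10⁷ m/m³
V = d / (distance per unit fuel) = 118624 / 1.629×10⁷ = 0.00728201 m³
In ft³: 0.00728201 / 0.0283168 = 0.257162 ft³

0.2572 ft³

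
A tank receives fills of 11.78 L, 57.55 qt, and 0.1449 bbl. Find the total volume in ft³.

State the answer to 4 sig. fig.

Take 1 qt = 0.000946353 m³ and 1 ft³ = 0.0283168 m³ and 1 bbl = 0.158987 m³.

3.153 ft³

11.78 L × 0.001 = 0.01178 m³
57.55 qt × 0.000946353 = 0.0544626 m³
0.1449 bbl × 0.158987 = 0.0230372 m³
Sum: 0.01178 + 0.0544626 + 0.0230372 = 0.0892798 m³
In ft³: 0.0892798 / 0.0283168 = 3.15289 ft³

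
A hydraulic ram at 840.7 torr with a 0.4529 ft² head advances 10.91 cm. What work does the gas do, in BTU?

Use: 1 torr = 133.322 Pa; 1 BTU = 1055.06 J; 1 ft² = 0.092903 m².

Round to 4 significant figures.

0.4877 BTU

840.7 torr → 112084 Pa
0.4529 ft² → 0.0420758 m²
F = P × A = 112084 × 0.0420758 = 4716.02 N
10.91 cm → 0.1091 m
W = F × d = 4716.02 × 0.1091 = 514.518 J
In BTU: 514.518 / 1055.06 = 0.487667 BTU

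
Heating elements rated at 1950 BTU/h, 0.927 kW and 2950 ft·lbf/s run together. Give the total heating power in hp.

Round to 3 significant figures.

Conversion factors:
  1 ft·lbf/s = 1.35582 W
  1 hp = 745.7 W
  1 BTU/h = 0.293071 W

1950 BTU/h × 0.293071 → 571.488 W
0.927 kW × 1000 → 927 W
2950 ft·lbf/s × 1.35582 → 3999.67 W
Combined: 571.488 + 927 + 3999.67 = 5498.16 W
In hp: 5498.16 / 745.7 = 7.37315 hp

7.37 hp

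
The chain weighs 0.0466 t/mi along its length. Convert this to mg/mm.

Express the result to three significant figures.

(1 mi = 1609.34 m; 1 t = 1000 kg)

29.0 mg/mm

0.0466 t/mi × 1000 kg/t ÷ 1609.34 m/mi = 0.028956 kg/m
0.028956 kg/m ÷ 10⁻⁶ kg/mg × 0.001 m/mm = 28.956 mg/mm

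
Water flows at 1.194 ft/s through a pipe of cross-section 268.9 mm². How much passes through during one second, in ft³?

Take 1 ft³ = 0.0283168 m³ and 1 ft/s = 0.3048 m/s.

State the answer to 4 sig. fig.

1.194 ft/s × 0.3048 → 0.363931 m/s
268.9 mm² × 10⁻⁶ → 2.689×10⁻⁴ m²
V = v × A × t = 0.363931 m/s × 2.689×10⁻⁴ m² × 1 s = 9.7861×10⁻⁵ m³
9.7861×10⁻⁵ m³ ÷ (0.0283168 m³/ft³) = 0.00345593 ft³

0.003456 ft³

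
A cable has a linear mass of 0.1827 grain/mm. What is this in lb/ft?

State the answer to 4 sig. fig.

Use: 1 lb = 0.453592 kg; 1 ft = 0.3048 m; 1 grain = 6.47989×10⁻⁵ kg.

0.007955 lb/ft

0.1827 grain/mm × 6.47989×10⁻⁵ kg/grain ÷ 0.001 m/mm = 0.0118388 kg/m
0.0118388 kg/m ÷ 0.453592 kg/lb × 0.3048 m/ft = 0.00795531 lb/ft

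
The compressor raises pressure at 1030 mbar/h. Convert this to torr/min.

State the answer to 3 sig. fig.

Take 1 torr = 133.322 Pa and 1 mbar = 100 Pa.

1030 mbar/h × 100 Pa/mbar ÷ 3600 s/h = 28.6111 Pa/s
28.6111 Pa/s ÷ 133.322 Pa/torr × 60 s/min = 12.8761 torr/min

12.9 torr/min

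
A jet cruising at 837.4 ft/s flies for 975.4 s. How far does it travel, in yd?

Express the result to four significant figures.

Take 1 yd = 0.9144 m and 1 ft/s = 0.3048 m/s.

2.723×10⁵ yd

837.4 ft/s × 0.3048 = 255.24 m/s
d = v × t = 255.24 m/s × 975.4 s = 248961 m
248961 m ÷ (0.9144 m/yd) = 272267 yd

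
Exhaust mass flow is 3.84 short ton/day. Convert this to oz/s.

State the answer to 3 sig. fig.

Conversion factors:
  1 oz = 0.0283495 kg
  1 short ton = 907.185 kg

3.84 short ton/day × 907.185 kg/short ton ÷ 86400 s/day = 0.0403193 kg/s
0.0403193 kg/s ÷ 0.0283495 kg/oz = 1.42222 oz/s

1.42 oz/s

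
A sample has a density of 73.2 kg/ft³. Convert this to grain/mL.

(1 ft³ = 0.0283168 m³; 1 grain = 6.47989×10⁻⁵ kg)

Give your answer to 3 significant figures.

73.2 kg/ft³ ÷ 0.0283168 m³/ft³ = 2585.04 kg/m³
2585.04 kg/m³ ÷ 6.47989×10⁻⁵ kg/grain × 10⁻⁶ m³/mL = 39.8933 grain/mL

39.9 grain/mL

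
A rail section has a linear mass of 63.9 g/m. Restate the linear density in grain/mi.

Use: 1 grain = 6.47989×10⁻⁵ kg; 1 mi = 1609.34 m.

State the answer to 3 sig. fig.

1.59×10⁶ grain/mi

63.9 g/m × 0.001 kg/g = 0.0639 kg/m
0.0639 kg/m ÷ 6.47989×10⁻⁵ kg/grain × 1609.34 m/mi = 1.58701×10⁶ grain/mi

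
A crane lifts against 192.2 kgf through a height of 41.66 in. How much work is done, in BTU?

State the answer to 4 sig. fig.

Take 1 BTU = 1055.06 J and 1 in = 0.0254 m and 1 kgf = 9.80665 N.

1.890 BTU

192.2 kgf × 9.80665 → 1884.84 N
41.66 in × 0.0254 → 1.05816 m
W = F × d = 1884.84 N × 1.05816 m = 1994.46 J
1994.46 J ÷ (1055.06 J/BTU) = 1.89038 BTU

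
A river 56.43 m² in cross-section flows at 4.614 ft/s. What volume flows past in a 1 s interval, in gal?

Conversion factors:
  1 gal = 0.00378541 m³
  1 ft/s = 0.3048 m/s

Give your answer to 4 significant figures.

2.096×10⁴ gal

4.614 ft/s × 0.3048 = 1.40635 m/s
V = v × A × t = 1.40635 m/s × 56.43 m² × 1 s = 79.3603 m³
79.3603 m³ ÷ (0.00378541 m³/gal) = 20964.8 gal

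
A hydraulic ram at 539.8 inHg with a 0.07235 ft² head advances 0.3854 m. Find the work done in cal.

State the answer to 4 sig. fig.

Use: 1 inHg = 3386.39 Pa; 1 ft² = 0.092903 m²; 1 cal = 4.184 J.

1132 cal

539.8 inHg → 1.82797×10⁶ Pa
0.07235 ft² → 0.00672153 m²
F = P × A = 1.82797×10⁶ × 0.00672153 = 12286.8 N
W = F × d = 12286.8 × 0.3854 = 4735.33 J
In cal: 4735.33 / 4.184 = 1131.77 cal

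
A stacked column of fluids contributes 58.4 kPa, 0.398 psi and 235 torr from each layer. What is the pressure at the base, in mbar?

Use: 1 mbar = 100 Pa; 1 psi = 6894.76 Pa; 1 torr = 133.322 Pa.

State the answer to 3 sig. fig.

925 mbar

58.4 kPa × 1000 = 58400 Pa
0.398 psi × 6894.76 = 2744.11 Pa
235 torr × 133.322 = 31330.7 Pa
Total: 58400 + 2744.11 + 31330.7 = 92474.8 Pa
In mbar: 92474.8 / 100 = 924.748 mbar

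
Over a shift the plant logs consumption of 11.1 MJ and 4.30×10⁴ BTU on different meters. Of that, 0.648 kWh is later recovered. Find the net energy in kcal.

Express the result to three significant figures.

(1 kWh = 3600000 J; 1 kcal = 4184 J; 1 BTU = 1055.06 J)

1.29×10⁴ kcal

11.1 MJ × 1000000 = 1.11×10⁷ J
4.30×10⁴ BTU × 1055.06 = 4.53676×10⁷ J
0.648 kWh × 3600000 = 2.3328×10⁶ J
Net: 1.11×10⁷ + 4.53676×10⁷ − 2.3328×10⁶ = 5.41348×10⁷ J
In kcal: 5.41348×10⁷ / 4184 = 12938.5 kcal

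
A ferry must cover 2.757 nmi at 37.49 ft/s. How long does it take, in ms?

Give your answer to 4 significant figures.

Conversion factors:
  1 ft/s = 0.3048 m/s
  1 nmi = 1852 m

2.757 nmi × 1852 → 5105.96 m
37.49 ft/s × 0.3048 → 11.427 m/s
t = d / v = 5105.96 m / 11.427 m/s = 446.833 s
446.833 s ÷ (0.001 s/ms) = 446833 ms

4.468×10⁵ ms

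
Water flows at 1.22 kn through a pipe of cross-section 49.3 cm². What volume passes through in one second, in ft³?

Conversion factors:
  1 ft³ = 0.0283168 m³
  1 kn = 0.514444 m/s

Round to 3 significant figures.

1.22 kn × 0.514444 = 0.627622 m/s
49.3 cm² × 0.0001 = 0.00493 m²
V = v × A × t = 0.627622 m/s × 0.00493 m² × 1 s = 0.00309418 m³
0.00309418 m³ ÷ (0.0283168 m³/ft³) = 0.10927 ft³

0.109 ft³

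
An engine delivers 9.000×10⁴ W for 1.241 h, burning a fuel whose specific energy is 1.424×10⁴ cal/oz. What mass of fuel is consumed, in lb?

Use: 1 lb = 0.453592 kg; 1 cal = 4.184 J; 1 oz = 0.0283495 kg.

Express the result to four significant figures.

1.241 h → 4467.6 s
E = P × t = 90000 × 4467.6 = 4.02084×10⁸ J
1.424×10⁴ cal/oz → 2.10163×10⁶ J/kg
m = E / e_s = 4.02084×10⁸ / 2.10163×10⁶ = 191.32 kg
In lb: 191.32 / 0.453592 = 421.789 lb

421.8 lb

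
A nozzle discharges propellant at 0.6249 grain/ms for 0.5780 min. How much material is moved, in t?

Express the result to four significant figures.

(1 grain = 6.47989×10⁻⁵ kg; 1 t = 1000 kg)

0.001404 t

0.6249 grain/ms → 0.0404928 kg/s
0.5780 min → 34.68 s
m = ṁ × t = 0.0404928 × 34.68 = 1.40429 kg
In t: 1.40429 / 1000 = 0.00140429 t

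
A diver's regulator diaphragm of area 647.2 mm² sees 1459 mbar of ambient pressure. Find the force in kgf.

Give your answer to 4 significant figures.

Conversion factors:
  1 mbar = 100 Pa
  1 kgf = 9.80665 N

1459 mbar × 100 = 145900 Pa
647.2 mm² × 10⁻⁶ = 6.472×10⁻⁴ m²
F = P × A = 145900 Pa × 6.472×10⁻⁴ m² = 94.4265 N
94.4265 N ÷ (9.80665 N/kgf) = 9.62882 kgf

9.629 kgf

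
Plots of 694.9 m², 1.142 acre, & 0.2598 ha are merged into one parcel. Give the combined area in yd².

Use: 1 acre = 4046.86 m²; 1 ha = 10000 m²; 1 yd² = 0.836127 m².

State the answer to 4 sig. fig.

694.9 m² (already m²)
1.142 acre × 4046.86 = 4621.51 m²
0.2598 ha × 10000 = 2598 m²
Total: 694.9 + 4621.51 + 2598 = 7914.41 m²
In yd²: 7914.41 / 0.836127 = 9465.56 yd²

9466 yd²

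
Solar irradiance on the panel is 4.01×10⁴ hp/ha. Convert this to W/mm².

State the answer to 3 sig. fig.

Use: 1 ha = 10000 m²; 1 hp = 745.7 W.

4.01×10⁴ hp/ha × 745.7 W/hp ÷ 10000 m²/ha = 2990.26 W/m²
2990.26 W/m² × 10⁻⁶ m²/mm² = 0.00299026 W/mm²

0.00299 W/mm²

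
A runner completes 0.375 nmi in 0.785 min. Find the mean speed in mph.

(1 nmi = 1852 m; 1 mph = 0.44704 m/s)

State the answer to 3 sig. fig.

33.0 mph

0.375 nmi × 1852 = 694.5 m
0.785 min × 60 = 47.1 s
v = d / t = 694.5 m / 47.1 s = 14.7452 m/s
14.7452 m/s ÷ (0.44704 m/s/mph) = 32.9841 mph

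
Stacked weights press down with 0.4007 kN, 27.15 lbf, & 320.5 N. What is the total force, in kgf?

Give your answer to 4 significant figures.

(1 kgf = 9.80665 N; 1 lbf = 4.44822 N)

0.4007 kN × 1000 = 400.7 N
27.15 lbf × 4.44822 = 120.769 N
320.5 N (already N)
Total: 400.7 + 120.769 + 320.5 = 841.969 N
In kgf: 841.969 / 9.80665 = 85.8569 kgf

85.86 kgf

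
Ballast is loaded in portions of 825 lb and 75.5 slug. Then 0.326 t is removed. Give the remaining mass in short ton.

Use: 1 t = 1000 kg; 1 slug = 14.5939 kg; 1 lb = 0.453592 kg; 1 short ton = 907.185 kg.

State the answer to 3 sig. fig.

825 lb × 0.453592 = 374.213 kg
75.5 slug × 14.5939 = 1101.84 kg
0.326 t × 1000 = 326 kg
Result: 374.213 + 1101.84 − 326 = 1150.05 kg
In short ton: 1150.05 / 907.185 = 1.26771 short ton

1.27 short ton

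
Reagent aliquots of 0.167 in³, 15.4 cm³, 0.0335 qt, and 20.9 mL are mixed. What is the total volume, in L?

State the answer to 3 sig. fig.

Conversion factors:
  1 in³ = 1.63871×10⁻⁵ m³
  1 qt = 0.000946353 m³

0.167 in³ × 1.63871×10⁻⁵ = 2.73665×10⁻⁶ m³
15.4 cm³ × 10⁻⁶ = 1.54×10⁻⁵ m³
0.0335 qt × 0.000946353 = 3.17028×10⁻⁵ m³
20.9 mL × 10⁻⁶ = 2.09×10⁻⁵ m³
Total: 2.73665×10⁻⁶ + 1.54×10⁻⁵ + 3.17028×10⁻⁵ + 2.09×10⁻⁵ = 7.07394×10⁻⁵ m³
In L: 7.07394×10⁻⁵ / 0.001 = 0.0707394 L

0.0707 L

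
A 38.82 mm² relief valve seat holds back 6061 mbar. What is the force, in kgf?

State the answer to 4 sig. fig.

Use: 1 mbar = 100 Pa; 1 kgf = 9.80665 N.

6061 mbar × 100 → 606100 Pa
38.82 mm² × 10⁻⁶ → 3.882×10⁻⁵ m²
F = P × A = 606100 Pa × 3.882×10⁻⁵ m² = 23.5288 N
23.5288 N ÷ (9.80665 N/kgf) = 2.39927 kgf

2.399 kgf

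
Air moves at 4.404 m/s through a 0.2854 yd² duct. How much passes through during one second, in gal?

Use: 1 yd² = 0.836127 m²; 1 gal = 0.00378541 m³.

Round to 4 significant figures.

0.2854 yd² × 0.836127 = 0.238631 m²
V = v × A × t = 4.404 m/s × 0.238631 m² × 1 s = 1.05093 m³
1.05093 m³ ÷ (0.00378541 m³/gal) = 277.626 gal

277.6 gal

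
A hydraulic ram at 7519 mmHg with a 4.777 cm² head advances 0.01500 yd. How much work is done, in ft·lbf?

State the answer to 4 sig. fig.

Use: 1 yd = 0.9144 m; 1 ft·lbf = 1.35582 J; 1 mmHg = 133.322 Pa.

4.844 ft·lbf

7519 mmHg → 1.00245×10⁶ Pa
4.777 cm² → 4.777×10⁻⁴ m²
F = P × A = 1.00245×10⁶ × 4.777×10⁻⁴ = 478.87 N
0.01500 yd → 0.013716 m
W = F × d = 478.87 × 0.013716 = 6.56818 J
In ft·lbf: 6.56818 / 1.35582 = 4.84443 ft·lbf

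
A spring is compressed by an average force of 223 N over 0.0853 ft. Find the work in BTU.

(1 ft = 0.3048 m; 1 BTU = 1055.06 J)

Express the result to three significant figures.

0.00550 BTU

0.0853 ft × 0.3048 = 0.0259994 m
W = F × d = 223 N × 0.0259994 m = 5.79787 J
5.79787 J ÷ (1055.06 J/BTU) = 0.0054953 BTU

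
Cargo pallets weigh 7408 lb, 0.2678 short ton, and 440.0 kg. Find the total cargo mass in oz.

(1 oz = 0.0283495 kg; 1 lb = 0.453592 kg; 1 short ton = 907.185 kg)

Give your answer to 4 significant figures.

7408 lb × 0.453592 = 3360.21 kg
0.2678 short ton × 907.185 = 242.944 kg
440.0 kg (already kg)
Total: 3360.21 + 242.944 + 440 = 4043.15 kg
In oz: 4043.15 / 0.0283495 = 142618 oz

1.426×10⁵ oz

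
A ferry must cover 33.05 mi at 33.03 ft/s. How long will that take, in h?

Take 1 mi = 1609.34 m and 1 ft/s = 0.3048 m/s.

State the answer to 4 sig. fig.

33.05 mi × 1609.34 = 53188.7 m
33.03 ft/s × 0.3048 = 10.0675 m/s
t = d / v = 53188.7 m / 10.0675 m/s = 5283.21 s
5283.21 s ÷ (3600 s/h) = 1.46756 h

1.468 h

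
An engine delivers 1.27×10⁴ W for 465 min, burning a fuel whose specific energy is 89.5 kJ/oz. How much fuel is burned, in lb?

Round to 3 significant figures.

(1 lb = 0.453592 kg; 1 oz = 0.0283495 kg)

465 min → 27900 s
E = P × t = 12700 × 27900 = 3.5433×10⁸ J
89.5 kJ/oz → 3.15702×10⁶ J/kg
m = E / e_s = 3.5433×10⁸ / 3.15702×10⁶ = 112.236 kg
In lb: 112.236 / 0.453592 = 247.438 lb

247 lb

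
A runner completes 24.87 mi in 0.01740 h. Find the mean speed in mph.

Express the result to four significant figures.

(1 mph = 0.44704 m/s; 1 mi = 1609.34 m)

1429 mph

24.87 mi × 1609.34 = 40024.3 m
0.01740 h × 3600 = 62.64 s
v = d / t = 40024.3 m / 62.64 s = 638.958 m/s
638.958 m/s ÷ (0.44704 m/s/mph) = 1429.31 mph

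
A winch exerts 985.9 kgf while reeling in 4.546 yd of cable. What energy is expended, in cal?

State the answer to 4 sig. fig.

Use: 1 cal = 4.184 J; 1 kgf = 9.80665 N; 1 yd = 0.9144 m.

9606 cal

985.9 kgf × 9.80665 → 9668.38 N
4.546 yd × 0.9144 → 4.15686 m
W = F × d = 9668.38 N × 4.15686 m = 40190.1 J
40190.1 J ÷ (4.184 J/cal) = 9605.66 cal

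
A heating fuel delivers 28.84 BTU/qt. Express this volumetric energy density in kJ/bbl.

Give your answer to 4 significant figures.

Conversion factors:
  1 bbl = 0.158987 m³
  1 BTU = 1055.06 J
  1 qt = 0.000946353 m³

5112 kJ/bbl

28.84 BTU/qt × 1055.06 J/BTU ÷ 0.000946353 m³/qt = 3.21528×10⁷ J/m³
3.21528×10⁷ J/m³ ÷ 1000 J/kJ × 0.158987 m³/bbl = 5111.88 kJ/bbl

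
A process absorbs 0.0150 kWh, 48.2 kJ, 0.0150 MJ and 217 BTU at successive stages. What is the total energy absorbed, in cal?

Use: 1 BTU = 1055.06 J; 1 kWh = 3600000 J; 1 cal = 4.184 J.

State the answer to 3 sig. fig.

8.27×10⁴ cal

0.0150 kWh × 3600000 = 54000 J
48.2 kJ × 1000 = 48200 J
0.0150 MJ × 1000000 = 15000 J
217 BTU × 1055.06 = 228948 J
Combined: 54000 + 48200 + 15000 + 228948 = 346148 J
In cal: 346148 / 4.184 = 82731.4 cal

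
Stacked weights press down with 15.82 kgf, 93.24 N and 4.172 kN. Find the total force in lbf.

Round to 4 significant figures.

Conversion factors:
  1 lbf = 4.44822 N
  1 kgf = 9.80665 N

15.82 kgf × 9.80665 → 155.141 N
93.24 N (already N)
4.172 kN × 1000 → 4172 N
Total: 155.141 + 93.24 + 4172 = 4420.38 N
In lbf: 4420.38 / 4.44822 = 993.741 lbf

993.7 lbf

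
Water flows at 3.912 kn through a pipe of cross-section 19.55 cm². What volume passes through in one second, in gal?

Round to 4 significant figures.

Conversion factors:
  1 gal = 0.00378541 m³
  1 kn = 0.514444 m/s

3.912 kn × 0.514444 → 2.0125 m/s
19.55 cm² × 0.0001 → 0.001955 m²
V = v × A × t = 2.0125 m/s × 0.001955 m² × 1 s = 0.00393444 m³
0.00393444 m³ ÷ (0.00378541 m³/gal) = 1.03937 gal

1.039 gal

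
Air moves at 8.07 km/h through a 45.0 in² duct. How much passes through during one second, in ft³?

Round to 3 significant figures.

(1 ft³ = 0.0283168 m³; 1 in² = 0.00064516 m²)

8.07 km/h × (1/3.6) = 2.24167 m/s
45.0 in² × 0.00064516 = 0.0290322 m²
V = v × A × t = 2.24167 m/s × 0.0290322 m² × 1 s = 0.0650806 m³
0.0650806 m³ ÷ (0.0283168 m³/ft³) = 2.2983 ft³

2.30 ft³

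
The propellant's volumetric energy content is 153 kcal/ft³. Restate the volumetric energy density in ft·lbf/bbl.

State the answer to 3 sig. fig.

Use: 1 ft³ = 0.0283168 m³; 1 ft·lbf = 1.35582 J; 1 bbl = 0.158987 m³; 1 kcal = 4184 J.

2.65×10⁶ ft·lbf/bbl

153 kcal/ft³ × 4184 J/kcal ÷ 0.0283168 m³/ft³ = 2.26068×10⁷ J/m³
2.26068×10⁷ J/m³ ÷ 1.35582 J/ft·lbf × 0.158987 m³/bbl = 2.65093×10⁶ ft·lbf/bbl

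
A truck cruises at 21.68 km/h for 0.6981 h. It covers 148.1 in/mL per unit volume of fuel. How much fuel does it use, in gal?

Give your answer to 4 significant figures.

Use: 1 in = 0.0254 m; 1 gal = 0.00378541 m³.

21.68 km/h → 6.02222 m/s
0.6981 h → 2513.16 s
d = v × t = 6.02222 × 2513.16 = 15134.8 m
148.1 in/mL → 3.76174×10⁶ m/m³
V = d / (distance per unit fuel) = 15134.8 / 3.76174×10⁶ = 0.00402335 m³
In gal: 0.00402335 / 0.00378541 = 1.06286 gal

1.063 gal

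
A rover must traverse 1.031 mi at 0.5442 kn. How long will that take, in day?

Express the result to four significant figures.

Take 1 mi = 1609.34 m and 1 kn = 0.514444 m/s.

0.06860 day

1.031 mi × 1609.34 = 1659.23 m
0.5442 kn × 0.514444 = 0.27996 m/s
t = d / v = 1659.23 m / 0.27996 m/s = 5926.67 s
5926.67 s ÷ (86400 s/day) = 0.0685957 day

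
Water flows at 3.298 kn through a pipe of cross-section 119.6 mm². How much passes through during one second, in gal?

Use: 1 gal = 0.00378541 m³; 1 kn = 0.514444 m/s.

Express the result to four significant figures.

0.05361 gal

3.298 kn × 0.514444 = 1.69664 m/s
119.6 mm² × 10⁻⁶ = 1.196×10⁻⁴ m²
V = v × A × t = 1.69664 m/s × 1.196×10⁻⁴ m² × 1 s = 2.02918×10⁻⁴ m³
2.02918×10⁻⁴ m³ ÷ (0.00378541 m³/gal) = 0.0536053 gal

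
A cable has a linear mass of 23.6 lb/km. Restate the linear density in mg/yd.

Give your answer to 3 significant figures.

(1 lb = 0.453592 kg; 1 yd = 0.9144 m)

23.6 lb/km × 0.453592 kg/lb ÷ 1000 m/km = 0.0107048 kg/m
0.0107048 kg/m ÷ 10⁻⁶ kg/mg × 0.9144 m/yd = 9788.47 mg/yd

9790 mg/yd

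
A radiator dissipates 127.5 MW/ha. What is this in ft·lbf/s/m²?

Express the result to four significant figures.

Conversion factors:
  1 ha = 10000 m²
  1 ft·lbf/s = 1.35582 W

127.5 MW/ha × 1000000 W/MW ÷ 10000 m²/ha = 12750 W/m²
12750 W/m² ÷ 1.35582 W/ft·lbf/s = 9403.9 ft·lbf/s/m²

9404 ft·lbf/s/m²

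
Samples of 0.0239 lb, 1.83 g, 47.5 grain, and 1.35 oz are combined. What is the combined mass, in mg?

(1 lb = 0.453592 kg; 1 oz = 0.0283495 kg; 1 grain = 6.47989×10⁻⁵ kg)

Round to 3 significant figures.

5.40×10⁴ mg

0.0239 lb × 0.453592 = 0.0108408 kg
1.83 g × 0.001 = 0.00183 kg
47.5 grain × 6.47989×10⁻⁵ = 0.00307795 kg
1.35 oz × 0.0283495 = 0.0382718 kg
Sum: 0.0108408 + 0.00183 + 0.00307795 + 0.0382718 = 0.0540206 kg
In mg: 0.0540206 / 10⁻⁶ = 54020.6 mg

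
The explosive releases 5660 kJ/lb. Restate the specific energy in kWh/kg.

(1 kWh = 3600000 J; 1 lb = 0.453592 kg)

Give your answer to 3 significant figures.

3.47 kWh/kg

5660 kJ/lb × 1000 J/kJ ÷ 0.453592 kg/lb = 1.24782×10⁷ J/kg
1.24782×10⁷ J/kg ÷ 3600000 J/kWh = 3.46617 kWh/kg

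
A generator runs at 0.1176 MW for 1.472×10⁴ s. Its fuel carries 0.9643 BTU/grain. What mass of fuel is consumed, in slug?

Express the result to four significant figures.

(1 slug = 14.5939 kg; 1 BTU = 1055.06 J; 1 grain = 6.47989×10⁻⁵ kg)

0.1176 MW → 117600 W
E = P × t = 117600 × 14720 = 1.73107×10⁹ J
0.9643 BTU/grain → 1.57008×10⁷ J/kg
m = E / e_s = 1.73107×10⁹ / 1.57008×10⁷ = 110.254 kg
In slug: 110.254 / 14.5939 = 7.5548 slug

7.555 slug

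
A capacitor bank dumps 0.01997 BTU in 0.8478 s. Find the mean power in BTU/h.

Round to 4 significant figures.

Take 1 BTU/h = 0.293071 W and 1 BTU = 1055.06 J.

0.01997 BTU × 1055.06 = 21.0695 J
P = E / t = 21.0695 J / 0.8478 s = 24.852 W
24.852 W ÷ (0.293071 W/BTU/h) = 84.7986 BTU/h

84.80 BTU/h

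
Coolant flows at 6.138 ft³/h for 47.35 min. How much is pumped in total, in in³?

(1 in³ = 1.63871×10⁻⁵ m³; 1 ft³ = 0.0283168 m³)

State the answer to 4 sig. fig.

6.138 ft³/h → 4.82801×10⁻⁵ m³/s
47.35 min → 2841 s
V = Q × t = 4.82801×10⁻⁵ × 2841 = 0.137164 m³
In in³: 0.137164 / 1.63871×10⁻⁵ = 8370.24 in³

8370 in³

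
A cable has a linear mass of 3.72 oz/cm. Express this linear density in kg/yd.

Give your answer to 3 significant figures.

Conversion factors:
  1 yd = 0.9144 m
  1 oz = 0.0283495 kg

3.72 oz/cm × 0.0283495 kg/oz ÷ 0.01 m/cm = 10.546 kg/m
10.546 kg/m × 0.9144 m/yd = 9.64326 kg/yd

9.64 kg/yd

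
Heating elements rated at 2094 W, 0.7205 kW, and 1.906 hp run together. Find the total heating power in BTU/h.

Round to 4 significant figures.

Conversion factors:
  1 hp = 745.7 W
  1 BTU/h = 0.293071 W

2094 W (already W)
0.7205 kW × 1000 → 720.5 W
1.906 hp × 745.7 → 1421.3 W
Total: 2094 + 720.5 + 1421.3 = 4235.8 W
In BTU/h: 4235.8 / 0.293071 = 14453.2 BTU/h

1.445×10⁴ BTU/h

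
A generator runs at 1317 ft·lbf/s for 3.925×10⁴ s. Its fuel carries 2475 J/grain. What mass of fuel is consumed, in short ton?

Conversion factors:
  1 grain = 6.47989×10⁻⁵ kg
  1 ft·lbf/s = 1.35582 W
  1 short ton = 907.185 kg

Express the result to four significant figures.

1317 ft·lbf/s → 1785.61 W
E = P × t = 1785.61 × 39250 = 7.00852×10⁷ J
2475 J/grain → 3.81951×10⁷ J/kg
m = E / e_s = 7.00852×10⁷ / 3.81951×10⁷ = 1.83493 kg
In short ton: 1.83493 / 907.185 = 0.00202266 short ton

0.002023 short ton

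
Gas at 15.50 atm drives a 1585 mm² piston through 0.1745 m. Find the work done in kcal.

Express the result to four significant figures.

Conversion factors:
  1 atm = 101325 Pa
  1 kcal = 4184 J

0.1038 kcal

15.50 atm → 1.57054×10⁶ Pa
1585 mm² → 0.001585 m²
F = P × A = 1.57054×10⁶ × 0.001585 = 2489.31 N
W = F × d = 2489.31 × 0.1745 = 434.385 J
In kcal: 434.385 / 4184 = 0.103821 kcal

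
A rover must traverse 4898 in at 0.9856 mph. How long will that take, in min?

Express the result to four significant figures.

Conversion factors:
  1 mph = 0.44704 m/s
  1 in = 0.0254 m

4.706 min

4898 in × 0.0254 → 124.409 m
0.9856 mph × 0.44704 → 0.440603 m/s
t = d / v = 124.409 m / 0.440603 m/s = 282.361 s
282.361 s ÷ (60 s/min) = 4.70602 min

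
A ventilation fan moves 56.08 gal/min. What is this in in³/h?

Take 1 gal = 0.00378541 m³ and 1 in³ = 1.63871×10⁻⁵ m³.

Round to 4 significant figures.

7.773×10⁵ in³/h

56.08 gal/min × 0.00378541 m³/gal ÷ 60 s/min = 0.0035381 m³/s
0.0035381 m³/s ÷ 1.63871×10⁻⁵ m³/in³ × 3600 s/h = 777267 in³/h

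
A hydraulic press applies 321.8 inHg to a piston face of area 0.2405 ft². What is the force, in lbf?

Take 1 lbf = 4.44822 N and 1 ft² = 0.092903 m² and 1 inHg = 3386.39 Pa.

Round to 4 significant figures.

321.8 inHg × 3386.39 = 1.08974×10⁶ Pa
0.2405 ft² × 0.092903 = 0.0223432 m²
F = P × A = 1.08974×10⁶ Pa × 0.0223432 m² = 24348.3 N
24348.3 N ÷ (4.44822 N/lbf) = 5473.72 lbf

5474 lbf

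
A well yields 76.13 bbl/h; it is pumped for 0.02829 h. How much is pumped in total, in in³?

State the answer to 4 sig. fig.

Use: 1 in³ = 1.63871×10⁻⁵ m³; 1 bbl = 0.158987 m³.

2.090×10⁴ in³

76.13 bbl/h → 0.00336213 m³/s
0.02829 h → 101.844 s
V = Q × t = 0.00336213 × 101.844 = 0.342413 m³
In in³: 0.342413 / 1.63871×10⁻⁵ = 20895.3 in³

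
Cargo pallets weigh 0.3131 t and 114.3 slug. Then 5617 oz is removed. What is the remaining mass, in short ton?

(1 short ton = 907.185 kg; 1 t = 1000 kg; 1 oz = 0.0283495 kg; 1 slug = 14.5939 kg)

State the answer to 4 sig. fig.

2.008 short ton

0.3131 t × 1000 = 313.1 kg
114.3 slug × 14.5939 = 1668.08 kg
5617 oz × 0.0283495 = 159.239 kg
Sum: 313.1 + 1668.08 − 159.239 = 1821.94 kg
In short ton: 1821.94 / 907.185 = 2.00834 short ton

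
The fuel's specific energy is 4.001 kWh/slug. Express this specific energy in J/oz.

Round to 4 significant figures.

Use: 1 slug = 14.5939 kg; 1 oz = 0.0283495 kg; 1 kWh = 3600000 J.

2.798×10⁴ J/oz

4.001 kWh/slug × 3600000 J/kWh ÷ 14.5939 kg/slug = 986960 J/kg
986960 J/kg × 0.0283495 kg/oz = 27979.8 J/oz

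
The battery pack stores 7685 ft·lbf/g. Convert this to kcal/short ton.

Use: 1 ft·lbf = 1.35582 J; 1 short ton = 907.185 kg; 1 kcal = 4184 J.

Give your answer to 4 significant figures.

7685 ft·lbf/g × 1.35582 J/ft·lbf ÷ 0.001 kg/g = 1.04195×10⁷ J/kg
1.04195×10⁷ J/kg ÷ 4184 J/kcal × 907.185 kg/short ton = 2.25918×10⁶ kcal/short ton

2.259×10⁶ kcal/short ton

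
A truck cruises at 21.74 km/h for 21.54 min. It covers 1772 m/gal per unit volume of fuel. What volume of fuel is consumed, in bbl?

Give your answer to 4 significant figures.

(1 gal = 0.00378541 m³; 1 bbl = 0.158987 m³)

0.1049 bbl

21.74 km/h → 6.03889 m/s
21.54 min → 1292.4 s
d = v × t = 6.03889 × 1292.4 = 7804.66 m
1772 m/gal → 468113 m/m³
V = d / (distance per unit fuel) = 7804.66 / 468113 = 0.0166726 m³
In bbl: 0.0166726 / 0.158987 = 0.104868 bbl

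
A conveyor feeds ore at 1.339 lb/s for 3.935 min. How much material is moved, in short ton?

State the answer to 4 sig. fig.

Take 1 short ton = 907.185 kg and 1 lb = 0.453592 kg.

0.1581 short ton

1.339 lb/s → 0.60736 kg/s
3.935 min → 236.1 s
m = ṁ × t = 0.60736 × 236.1 = 143.398 kg
In short ton: 143.398 / 907.185 = 0.158069 short ton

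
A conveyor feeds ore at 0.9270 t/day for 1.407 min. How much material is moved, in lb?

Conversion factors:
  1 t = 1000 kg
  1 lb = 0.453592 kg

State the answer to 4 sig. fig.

0.9270 t/day → 0.0107292 kg/s
1.407 min → 84.42 s
m = ṁ × t = 0.0107292 × 84.42 = 0.905759 kg
In lb: 0.905759 / 0.453592 = 1.99686 lb

1.997 lb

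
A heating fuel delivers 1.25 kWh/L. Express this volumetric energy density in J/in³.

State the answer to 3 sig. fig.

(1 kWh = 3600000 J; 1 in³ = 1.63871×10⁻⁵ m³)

1.25 kWh/L × 3600000 J/kWh ÷ 0.001 m³/L = 4.5×10⁹ J/m³
4.5×10⁹ J/m³ × 1.63871×10⁻⁵ m³/in³ = 73742 J/in³

7.37×10⁴ J/in³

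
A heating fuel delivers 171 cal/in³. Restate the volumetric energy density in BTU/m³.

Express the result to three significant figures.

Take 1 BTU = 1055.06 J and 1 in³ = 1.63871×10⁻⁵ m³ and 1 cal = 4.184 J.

171 cal/in³ × 4.184 J/cal ÷ 1.63871×10⁻⁵ m³/in³ = 4.36602×10⁷ J/m³
4.36602×10⁷ J/m³ ÷ 1055.06 J/BTU = 41381.7 BTU/m³

4.14×10⁴ BTU/m³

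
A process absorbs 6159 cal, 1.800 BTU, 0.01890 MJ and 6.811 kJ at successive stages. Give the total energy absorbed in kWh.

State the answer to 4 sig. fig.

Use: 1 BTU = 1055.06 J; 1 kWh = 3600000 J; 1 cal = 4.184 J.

0.01483 kWh

6159 cal × 4.184 = 25769.3 J
1.800 BTU × 1055.06 = 1899.11 J
0.01890 MJ × 1000000 = 18900 J
6.811 kJ × 1000 = 6811 J
Sum: 25769.3 + 1899.11 + 18900 + 6811 = 53379.4 J
In kWh: 53379.4 / 3600000 = 0.0148276 kWh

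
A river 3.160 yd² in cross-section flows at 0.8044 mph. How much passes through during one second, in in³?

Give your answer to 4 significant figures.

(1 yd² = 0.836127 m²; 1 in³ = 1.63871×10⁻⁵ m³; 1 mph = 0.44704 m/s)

0.8044 mph × 0.44704 = 0.359599 m/s
3.160 yd² × 0.836127 = 2.64216 m²
V = v × A × t = 0.359599 m/s × 2.64216 m² × 1 s = 0.950118 m³
0.950118 m³ ÷ (1.63871×10⁻⁵ m³/in³) = 57979.6 in³

5.798×10⁴ in³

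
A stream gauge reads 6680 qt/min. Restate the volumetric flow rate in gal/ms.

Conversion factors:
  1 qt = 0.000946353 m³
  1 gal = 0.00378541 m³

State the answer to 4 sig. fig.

6680 qt/min × 0.000946353 m³/qt ÷ 60 s/min = 0.105361 m³/s
0.105361 m³/s ÷ 0.00378541 m³/gal × 0.001 s/ms = 0.0278334 gal/ms

0.02783 gal/ms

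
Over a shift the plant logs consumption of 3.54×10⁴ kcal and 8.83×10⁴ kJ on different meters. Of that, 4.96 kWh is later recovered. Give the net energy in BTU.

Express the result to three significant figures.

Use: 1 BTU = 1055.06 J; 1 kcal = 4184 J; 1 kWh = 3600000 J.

2.07×10⁵ BTU

3.54×10⁴ kcal × 4184 = 1.48114×10⁸ J
8.83×10⁴ kJ × 1000 = 8.83×10⁷ J
4.96 kWh × 3600000 = 1.7856×10⁷ J
Result: 1.48114×10⁸ + 8.83×10⁷ − 1.7856×10⁷ = 2.18558×10⁸ J
In BTU: 2.18558×10⁸ / 1055.06 = 207152 BTU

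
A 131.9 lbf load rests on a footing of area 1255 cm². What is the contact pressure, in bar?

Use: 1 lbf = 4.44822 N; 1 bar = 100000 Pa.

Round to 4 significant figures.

0.04675 bar

131.9 lbf × 4.44822 = 586.72 N
1255 cm² × 0.0001 = 0.1255 m²
P = F / A = 586.72 N / 0.1255 m² = 4675.06 Pa
4675.06 Pa ÷ (100000 Pa/bar) = 0.0467506 bar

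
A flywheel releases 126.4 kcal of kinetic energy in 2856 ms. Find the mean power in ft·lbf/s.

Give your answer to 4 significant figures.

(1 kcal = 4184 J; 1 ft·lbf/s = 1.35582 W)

126.4 kcal × 4184 = 528858 J
2856 ms × 0.001 = 2.856 s
P = E / t = 528858 J / 2.856 s = 185174 W
185174 W ÷ (1.35582 W/ft·lbf/s) = 136577 ft·lbf/s

1.366×10⁵ ft·lbf/s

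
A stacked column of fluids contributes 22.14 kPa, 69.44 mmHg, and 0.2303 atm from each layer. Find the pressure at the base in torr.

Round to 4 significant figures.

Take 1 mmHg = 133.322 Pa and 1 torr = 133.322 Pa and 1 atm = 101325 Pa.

22.14 kPa × 1000 = 22140 Pa
69.44 mmHg × 133.322 = 9257.88 Pa
0.2303 atm × 101325 = 23335.1 Pa
Combined: 22140 + 9257.88 + 23335.1 = 54733 Pa
In torr: 54733 / 133.322 = 410.532 torr

410.5 torr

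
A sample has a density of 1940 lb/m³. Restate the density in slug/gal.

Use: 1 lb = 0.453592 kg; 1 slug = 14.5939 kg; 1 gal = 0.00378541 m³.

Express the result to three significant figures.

0.228 slug/gal

1940 lb/m³ × 0.453592 kg/lb = 879.968 kg/m³
879.968 kg/m³ ÷ 14.5939 kg/slug × 0.00378541 m³/gal = 0.228249 slug/gal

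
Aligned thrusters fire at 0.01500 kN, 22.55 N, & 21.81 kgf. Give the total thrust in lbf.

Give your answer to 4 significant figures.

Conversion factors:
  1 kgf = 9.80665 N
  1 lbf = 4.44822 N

0.01500 kN × 1000 = 15 N
22.55 N (already N)
21.81 kgf × 9.80665 = 213.883 N
Sum: 15 + 22.55 + 213.883 = 251.433 N
In lbf: 251.433 / 4.44822 = 56.5244 lbf

56.52 lbf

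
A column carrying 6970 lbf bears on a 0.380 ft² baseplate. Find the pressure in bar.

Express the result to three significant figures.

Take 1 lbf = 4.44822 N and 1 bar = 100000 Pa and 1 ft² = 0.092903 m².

8.78 bar

6970 lbf × 4.44822 = 31004.1 N
0.380 ft² × 0.092903 = 0.0353031 m²
P = F / A = 31004.1 N / 0.0353031 m² = 878226 Pa
878226 Pa ÷ (100000 Pa/bar) = 8.78226 bar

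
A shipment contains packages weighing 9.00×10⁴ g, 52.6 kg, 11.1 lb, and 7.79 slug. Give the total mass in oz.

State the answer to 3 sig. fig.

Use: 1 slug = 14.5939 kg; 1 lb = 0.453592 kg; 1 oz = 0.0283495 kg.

9220 oz

9.00×10⁴ g × 0.001 = 90 kg
52.6 kg (already kg)
11.1 lb × 0.453592 = 5.03487 kg
7.79 slug × 14.5939 = 113.686 kg
Total: 90 + 52.6 + 5.03487 + 113.686 = 261.321 kg
In oz: 261.321 / 0.0283495 = 9217.83 oz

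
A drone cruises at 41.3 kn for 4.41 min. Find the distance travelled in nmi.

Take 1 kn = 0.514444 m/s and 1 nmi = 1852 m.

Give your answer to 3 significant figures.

41.3 kn × 0.514444 = 21.2465 m/s
4.41 min × 60 = 264.6 s
d = v × t = 21.2465 m/s × 264.6 s = 5621.82 m
5621.82 m ÷ (1852 m/nmi) = 3.03554 nmi

3.04 nmi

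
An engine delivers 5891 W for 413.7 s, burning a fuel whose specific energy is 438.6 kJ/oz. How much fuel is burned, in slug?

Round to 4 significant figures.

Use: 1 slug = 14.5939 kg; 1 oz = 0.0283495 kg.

E = P × t = 5891 × 413.7 = 2.43711×10⁶ J
438.6 kJ/oz → 1.54712×10⁷ J/kg
m = E / e_s = 2.43711×10⁶ / 1.54712×10⁷ = 0.157526 kg
In slug: 0.157526 / 14.5939 = 0.010794 slug

0.01079 slug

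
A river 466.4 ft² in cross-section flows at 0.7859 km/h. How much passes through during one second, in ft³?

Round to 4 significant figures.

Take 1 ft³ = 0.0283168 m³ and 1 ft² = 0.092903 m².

334.0 ft³

0.7859 km/h × (1/3.6) → 0.218306 m/s
466.4 ft² × 0.092903 → 43.33 m²
V = v × A × t = 0.218306 m/s × 43.33 m² × 1 s = 9.4592 m³
9.4592 m³ ÷ (0.0283168 m³/ft³) = 334.049 ft³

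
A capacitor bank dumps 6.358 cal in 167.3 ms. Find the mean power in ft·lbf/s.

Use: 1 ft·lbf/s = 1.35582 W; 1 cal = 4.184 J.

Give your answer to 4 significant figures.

117.3 ft·lbf/s

6.358 cal × 4.184 → 26.6019 J
167.3 ms × 0.001 → 0.1673 s
P = E / t = 26.6019 J / 0.1673 s = 159.007 W
159.007 W ÷ (1.35582 W/ft·lbf/s) = 117.277 ft·lbf/s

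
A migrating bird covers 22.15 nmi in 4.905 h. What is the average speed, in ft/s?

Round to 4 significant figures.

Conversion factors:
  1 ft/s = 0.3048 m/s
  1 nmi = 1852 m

22.15 nmi × 1852 = 41021.8 m
4.905 h × 3600 = 17658 s
v = d / t = 41021.8 m / 17658 s = 2.32313 m/s
2.32313 m/s ÷ (0.3048 m/s/ft/s) = 7.62182 ft/s

7.622 ft/s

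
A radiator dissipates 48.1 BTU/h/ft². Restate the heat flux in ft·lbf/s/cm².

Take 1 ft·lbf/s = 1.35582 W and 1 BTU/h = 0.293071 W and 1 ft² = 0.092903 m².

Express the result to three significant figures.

48.1 BTU/h/ft² × 0.293071 W/BTU/h ÷ 0.092903 m²/ft² = 151.736 W/m²
151.736 W/m² ÷ 1.35582 W/ft·lbf/s × 0.0001 m²/cm² = 0.0111915 ft·lbf/s/cm²

0.0112 ft·lbf/s/cm²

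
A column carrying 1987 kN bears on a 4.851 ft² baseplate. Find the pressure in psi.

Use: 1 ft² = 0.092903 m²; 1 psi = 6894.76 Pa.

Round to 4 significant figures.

1987 kN × 1000 = 1.987×10⁶ N
4.851 ft² × 0.092903 = 0.450672 m²
P = F / A = 1.987×10⁶ N / 0.450672 m² = 4.40897×10⁶ Pa
4.40897×10⁶ Pa ÷ (6894.76 Pa/psi) = 639.467 psi

639.5 psi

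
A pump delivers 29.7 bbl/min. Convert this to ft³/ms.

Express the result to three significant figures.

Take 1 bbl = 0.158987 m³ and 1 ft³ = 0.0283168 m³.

29.7 bbl/min × 0.158987 m³/bbl ÷ 60 s/min = 0.0786986 m³/s
0.0786986 m³/s ÷ 0.0283168 m³/ft³ × 0.001 s/ms = 0.00277922 ft³/ms

0.00278 ft³/ms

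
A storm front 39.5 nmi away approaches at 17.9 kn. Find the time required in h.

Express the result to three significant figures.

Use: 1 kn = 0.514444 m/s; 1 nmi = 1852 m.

2.21 h

39.5 nmi × 1852 = 73154 m
17.9 kn × 0.514444 = 9.20855 m/s
t = d / v = 73154 m / 9.20855 m/s = 7944.14 s
7944.14 s ÷ (3600 s/h) = 2.20671 h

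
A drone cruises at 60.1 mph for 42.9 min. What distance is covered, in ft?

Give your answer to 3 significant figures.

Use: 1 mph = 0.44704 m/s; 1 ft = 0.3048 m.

2.27×10⁵ ft

60.1 mph × 0.44704 → 26.8671 m/s
42.9 min × 60 → 2574 s
d = v × t = 26.8671 m/s × 2574 s = 69155.9 m
69155.9 m ÷ (0.3048 m/ft) = 226889 ft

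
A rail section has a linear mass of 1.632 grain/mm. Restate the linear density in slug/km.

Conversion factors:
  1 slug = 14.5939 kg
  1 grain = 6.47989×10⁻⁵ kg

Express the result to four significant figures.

7.246 slug/km

1.632 grain/mm × 6.47989×10⁻⁵ kg/grain ÷ 0.001 m/mm = 0.105752 kg/m
0.105752 kg/m ÷ 14.5939 kg/slug × 1000 m/km = 7.24632 slug/km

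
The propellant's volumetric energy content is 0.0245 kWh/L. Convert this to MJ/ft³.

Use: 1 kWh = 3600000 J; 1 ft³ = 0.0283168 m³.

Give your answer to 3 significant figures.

0.0245 kWh/L × 3600000 J/kWh ÷ 0.001 m³/L = 8.82×10⁷ J/m³
8.82×10⁷ J/m³ ÷ 1000000 J/MJ × 0.0283168 m³/ft³ = 2.49754 MJ/ft³

2.50 MJ/ft³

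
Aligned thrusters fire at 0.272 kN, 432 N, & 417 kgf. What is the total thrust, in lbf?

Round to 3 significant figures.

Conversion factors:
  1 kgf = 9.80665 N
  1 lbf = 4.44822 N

0.272 kN × 1000 = 272 N
432 N (already N)
417 kgf × 9.80665 = 4089.37 N
Sum: 272 + 432 + 4089.37 = 4793.37 N
In lbf: 4793.37 / 4.44822 = 1077.59 lbf

1080 lbf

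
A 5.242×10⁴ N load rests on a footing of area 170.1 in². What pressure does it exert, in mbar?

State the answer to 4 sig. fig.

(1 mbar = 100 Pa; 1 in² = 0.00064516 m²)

170.1 in² × 0.00064516 → 0.109742 m²
P = F / A = 52420 N / 0.109742 m² = 477666 Pa
477666 Pa ÷ (100 Pa/mbar) = 4776.66 mbar

4777 mbar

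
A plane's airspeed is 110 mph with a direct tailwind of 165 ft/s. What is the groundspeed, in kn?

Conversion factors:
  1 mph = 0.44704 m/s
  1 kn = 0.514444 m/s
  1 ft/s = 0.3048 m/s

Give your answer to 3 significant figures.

193 kn

110 mph × 0.44704 = 49.1744 m/s
165 ft/s × 0.3048 = 50.292 m/s
Total: 49.1744 + 50.292 = 99.4664 m/s
In kn: 99.4664 / 0.514444 = 193.347 kn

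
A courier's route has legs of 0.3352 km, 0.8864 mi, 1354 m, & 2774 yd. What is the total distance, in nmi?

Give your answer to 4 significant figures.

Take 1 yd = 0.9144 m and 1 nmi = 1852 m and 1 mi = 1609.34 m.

0.3352 km × 1000 = 335.2 m
0.8864 mi × 1609.34 = 1426.52 m
1354 m (already m)
2774 yd × 0.9144 = 2536.55 m
Combined: 335.2 + 1426.52 + 1354 + 2536.55 = 5652.27 m
In nmi: 5652.27 / 1852 = 3.05198 nmi

3.052 nmi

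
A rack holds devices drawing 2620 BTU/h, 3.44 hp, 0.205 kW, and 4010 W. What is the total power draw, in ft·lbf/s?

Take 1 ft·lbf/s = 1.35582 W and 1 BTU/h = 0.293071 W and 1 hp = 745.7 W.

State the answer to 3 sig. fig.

2620 BTU/h × 0.293071 = 767.846 W
3.44 hp × 745.7 = 2565.21 W
0.205 kW × 1000 = 205 W
4010 W (already W)
Combined: 767.846 + 2565.21 + 205 + 4010 = 7548.06 W
In ft·lbf/s: 7548.06 / 1.35582 = 5567.15 ft·lbf/s

5570 ft·lbf/s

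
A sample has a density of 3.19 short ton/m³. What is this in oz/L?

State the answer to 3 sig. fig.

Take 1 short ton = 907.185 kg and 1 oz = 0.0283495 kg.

3.19 short ton/m³ × 907.185 kg/short ton = 2893.92 kg/m³
2893.92 kg/m³ ÷ 0.0283495 kg/oz × 0.001 m³/L = 102.08 oz/L

102 oz/L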